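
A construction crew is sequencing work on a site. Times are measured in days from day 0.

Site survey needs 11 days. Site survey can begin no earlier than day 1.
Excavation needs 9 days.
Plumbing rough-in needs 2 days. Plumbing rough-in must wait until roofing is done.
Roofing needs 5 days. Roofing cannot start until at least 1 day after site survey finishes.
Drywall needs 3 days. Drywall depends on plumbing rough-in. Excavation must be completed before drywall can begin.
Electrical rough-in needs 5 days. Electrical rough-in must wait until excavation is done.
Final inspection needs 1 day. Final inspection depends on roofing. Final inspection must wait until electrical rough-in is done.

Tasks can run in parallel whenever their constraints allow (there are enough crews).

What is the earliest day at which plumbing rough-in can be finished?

Site survey cannot begin until its own release at day 1. It runs from day 1 to 1 + 11 = day 12.
Roofing waits on site survey (finishes day 12, plus 1-day gap → day 13), so it starts at day 13 and finishes at 13 + 5 = day 18.
After roofing (finishes day 18), plumbing rough-in can start at day 18 and finishes at day 20.

20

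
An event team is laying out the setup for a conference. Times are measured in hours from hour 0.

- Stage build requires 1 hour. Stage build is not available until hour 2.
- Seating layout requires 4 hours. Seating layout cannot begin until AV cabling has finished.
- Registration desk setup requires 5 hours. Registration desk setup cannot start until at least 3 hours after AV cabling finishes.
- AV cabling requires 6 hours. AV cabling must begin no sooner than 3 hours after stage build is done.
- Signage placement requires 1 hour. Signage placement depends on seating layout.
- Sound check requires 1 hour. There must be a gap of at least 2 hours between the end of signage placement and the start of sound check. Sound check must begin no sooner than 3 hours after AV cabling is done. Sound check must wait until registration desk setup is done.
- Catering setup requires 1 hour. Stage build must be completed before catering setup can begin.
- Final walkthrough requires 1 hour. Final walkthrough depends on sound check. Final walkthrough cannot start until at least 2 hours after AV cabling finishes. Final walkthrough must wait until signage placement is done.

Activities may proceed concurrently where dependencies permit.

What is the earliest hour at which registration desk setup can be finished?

20

After its own release at hour 2, stage build can start at hour 2 and finishes at hour 3.
AV cabling waits on stage build (finishes hour 3, plus 3-hour gap → hour 6), so it starts at hour 6 and finishes at 6 + 6 = hour 12.
Registration desk setup waits on AV cabling (finishes hour 12, plus 3-hour gap → hour 15), so it starts at hour 15 and finishes at 15 + 5 = hour 20.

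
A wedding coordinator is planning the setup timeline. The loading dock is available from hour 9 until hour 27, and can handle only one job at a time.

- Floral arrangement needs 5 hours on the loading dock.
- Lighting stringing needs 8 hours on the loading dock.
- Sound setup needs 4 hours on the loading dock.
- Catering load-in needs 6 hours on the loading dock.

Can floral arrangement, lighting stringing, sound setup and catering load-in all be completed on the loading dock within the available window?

The loading dock window is 27 − 9 = 18 hours.
Running back to back, the jobs need 5 + 8 + 4 + 6 = 23 hours on the loading dock.
Since 23 > 18, they cannot all fit.

No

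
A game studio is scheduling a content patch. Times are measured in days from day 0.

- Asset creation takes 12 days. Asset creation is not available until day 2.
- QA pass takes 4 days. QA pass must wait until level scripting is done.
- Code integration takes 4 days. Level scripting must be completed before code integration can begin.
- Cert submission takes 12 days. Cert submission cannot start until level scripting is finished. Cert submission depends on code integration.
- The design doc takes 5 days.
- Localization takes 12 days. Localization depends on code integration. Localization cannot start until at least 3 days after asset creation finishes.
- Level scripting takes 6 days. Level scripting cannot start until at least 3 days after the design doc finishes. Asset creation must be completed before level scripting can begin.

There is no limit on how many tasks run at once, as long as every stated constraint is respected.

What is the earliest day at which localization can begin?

24

After its own release at day 2, asset creation can start at day 2 and finishes at day 14.
The design doc has no prerequisites, so it starts at day 0 and finishes at day 5.
Level scripting cannot start until the design doc (finishes day 5, plus 3-day gap → day 8); asset creation (finishes day 14). The controlling bound is day 14, so level scripting finishes at 14 + 6 = day 20.
After level scripting (finishes day 20), code integration can start at day 20 and finishes at day 24.
Localization waits on code integration (finishes day 24); asset creation (finishes day 14, plus 3-day gap → day 17). The latest of these is day 24, which is the earliest localization can start.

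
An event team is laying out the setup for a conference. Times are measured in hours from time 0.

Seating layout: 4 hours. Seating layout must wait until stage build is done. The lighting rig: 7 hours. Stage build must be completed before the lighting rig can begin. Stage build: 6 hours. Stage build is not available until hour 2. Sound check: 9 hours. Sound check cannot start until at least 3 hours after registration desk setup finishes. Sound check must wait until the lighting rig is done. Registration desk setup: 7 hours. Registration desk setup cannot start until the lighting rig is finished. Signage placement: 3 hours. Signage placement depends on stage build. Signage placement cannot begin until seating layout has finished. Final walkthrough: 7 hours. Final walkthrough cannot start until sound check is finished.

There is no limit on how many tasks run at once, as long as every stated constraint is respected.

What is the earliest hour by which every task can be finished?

41

Stage build waits on its own release at hour 2, so it starts at hour 2 and finishes at 2 + 6 = hour 8.
After stage build (finishes hour 8), seating layout can start at hour 8 and finishes at hour 12.
Signage placement has to wait for stage build (finishes hour 8); seating layout (finishes hour 12). The latest of these is hour 12, so signage placement runs hour 12 to 12 + 3 = hour 15.
The lighting rig cannot begin until stage build (finishes hour 8). It runs from hour 8 to 8 + 7 = hour 15.
After the lighting rig (finishes hour 15), registration desk setup can start at hour 15 and finishes at hour 22.
Sound check has to wait for registration desk setup (finishes hour 22, plus 3-hour gap → hour 25); the lighting rig (finishes hour 15). The latest of these is hour 25, so sound check runs hour 25 to 25 + 9 = hour 34.
Final walkthrough cannot begin until sound check (finishes hour 34). It runs from hour 34 to 34 + 7 = hour 41.
All tasks are finished once the last one completes. Finish times: Stage build at 8, The lighting rig at 15, Seating layout at 12, Registration desk setup at 22, Signage placement at 15, Sound check at 34, Final walkthrough at 41. The latest is hour 41.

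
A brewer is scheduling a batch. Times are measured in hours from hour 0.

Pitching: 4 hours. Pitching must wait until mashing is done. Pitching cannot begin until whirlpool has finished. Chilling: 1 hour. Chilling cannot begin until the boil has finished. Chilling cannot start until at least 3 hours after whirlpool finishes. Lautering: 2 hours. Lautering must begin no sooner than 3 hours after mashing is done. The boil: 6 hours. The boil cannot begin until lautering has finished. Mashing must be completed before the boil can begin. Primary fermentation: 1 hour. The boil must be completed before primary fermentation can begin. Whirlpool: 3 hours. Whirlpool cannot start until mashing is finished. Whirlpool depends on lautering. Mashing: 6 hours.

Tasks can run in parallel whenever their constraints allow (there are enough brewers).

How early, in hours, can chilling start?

17

Mashing can start immediately at hour 0; it finishes at hour 6.
After mashing (finishes hour 6, plus 3-hour gap → hour 9), lautering can start at hour 9 and finishes at hour 11.
Whirlpool has to wait for mashing (finishes hour 6); lautering (finishes hour 11). The latest of these is hour 11, so whirlpool runs hour 11 to 11 + 3 = hour 14.
The boil has to wait for lautering (finishes hour 11); mashing (finishes hour 6). The latest of these is hour 11, so the boil runs hour 11 to 11 + 6 = hour 17.
Chilling waits on the boil (finishes hour 17); whirlpool (finishes hour 14, plus 3-hour gap → hour 17). The latest of these is hour 17, which is the earliest chilling can start.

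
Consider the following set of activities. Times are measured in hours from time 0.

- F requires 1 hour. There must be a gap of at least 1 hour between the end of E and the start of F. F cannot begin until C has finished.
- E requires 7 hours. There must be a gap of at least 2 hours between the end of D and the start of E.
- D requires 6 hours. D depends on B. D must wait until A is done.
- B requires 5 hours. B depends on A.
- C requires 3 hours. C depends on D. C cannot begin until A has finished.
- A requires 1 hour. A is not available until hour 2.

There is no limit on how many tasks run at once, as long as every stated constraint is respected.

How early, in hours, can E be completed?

A waits on its own release at hour 2, so it starts at hour 2 and finishes at 2 + 1 = hour 3.
B waits on A (finishes hour 3), so it starts at hour 3 and finishes at 3 + 5 = hour 8.
D needs all of B (finishes hour 8); A (finishes hour 3). That puts its earliest start at hour 8; it finishes at 8 + 6 = hour 14.
After D (finishes hour 14, plus 2-hour gap → hour 16), E can start at hour 16 and finishes at hour 23.

23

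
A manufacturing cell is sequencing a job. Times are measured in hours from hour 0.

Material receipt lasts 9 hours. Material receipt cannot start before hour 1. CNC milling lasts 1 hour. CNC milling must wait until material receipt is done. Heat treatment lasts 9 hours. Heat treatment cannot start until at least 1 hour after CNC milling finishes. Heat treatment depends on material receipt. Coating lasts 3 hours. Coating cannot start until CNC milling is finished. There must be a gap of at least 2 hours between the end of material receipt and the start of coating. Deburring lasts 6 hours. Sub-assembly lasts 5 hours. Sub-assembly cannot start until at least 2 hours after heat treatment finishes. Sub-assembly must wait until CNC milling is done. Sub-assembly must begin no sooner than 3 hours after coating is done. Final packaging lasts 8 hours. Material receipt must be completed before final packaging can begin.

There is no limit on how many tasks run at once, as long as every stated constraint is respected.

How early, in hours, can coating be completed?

15

Material receipt waits on its own release at hour 1, so it starts at hour 1 and finishes at 1 + 9 = hour 10.
CNC milling cannot begin until material receipt (finishes hour 10). It runs from hour 10 to 10 + 1 = hour 11.
For coating: CNC milling (finishes hour 11); material receipt (finishes hour 10, plus 2-hour gap → hour 12). Taking the maximum gives a start of hour 12, and it finishes at 12 + 3 = hour 15.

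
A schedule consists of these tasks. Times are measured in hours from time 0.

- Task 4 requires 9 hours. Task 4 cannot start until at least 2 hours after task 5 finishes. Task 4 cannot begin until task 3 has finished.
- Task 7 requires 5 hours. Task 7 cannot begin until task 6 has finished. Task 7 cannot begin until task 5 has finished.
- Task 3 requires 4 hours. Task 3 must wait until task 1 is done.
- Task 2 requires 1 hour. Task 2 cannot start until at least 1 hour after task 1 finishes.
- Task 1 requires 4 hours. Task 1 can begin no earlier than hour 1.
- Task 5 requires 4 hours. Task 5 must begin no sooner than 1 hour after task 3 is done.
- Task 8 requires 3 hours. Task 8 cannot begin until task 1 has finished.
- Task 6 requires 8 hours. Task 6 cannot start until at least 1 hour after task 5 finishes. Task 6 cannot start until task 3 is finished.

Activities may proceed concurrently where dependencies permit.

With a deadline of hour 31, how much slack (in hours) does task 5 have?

Task 1 cannot begin until its own release at hour 1. It runs from hour 1 to 1 + 4 = hour 5.
Task 3 cannot begin until task 1 (finishes hour 5). It runs from hour 5 to 5 + 4 = hour 9.
After task 3 (finishes hour 9, plus 1-hour gap → hour 10), task 5 can start at hour 10 and finishes at hour 14.

Working backward from the deadline:
Task 4 must finish by hour 31; it takes 9 hours, so it must start by 31 − 9 = hour 22.
To finish by hour 31, task 7 (duration 5) must start no later than hour 26.
Since task 7 (must start by hour 26) depends on it, task 6 must finish by hour 26. Backing off its 8-hour duration gives a latest start of hour 18.
Task 5 has several dependents: task 4 (must start by hour 22, minus 2-hour gap → hour 20); task 6 (must start by hour 18, minus 1-hour gap → hour 17); task 7 (must start by hour 26). The earliest of those limits is hour 17, so task 5 must start by 17 − 4 = hour 13.
So task 5 can start as early as hour 10 and as late as hour 13, giving 13 − 10 = 3 hours of slack.

3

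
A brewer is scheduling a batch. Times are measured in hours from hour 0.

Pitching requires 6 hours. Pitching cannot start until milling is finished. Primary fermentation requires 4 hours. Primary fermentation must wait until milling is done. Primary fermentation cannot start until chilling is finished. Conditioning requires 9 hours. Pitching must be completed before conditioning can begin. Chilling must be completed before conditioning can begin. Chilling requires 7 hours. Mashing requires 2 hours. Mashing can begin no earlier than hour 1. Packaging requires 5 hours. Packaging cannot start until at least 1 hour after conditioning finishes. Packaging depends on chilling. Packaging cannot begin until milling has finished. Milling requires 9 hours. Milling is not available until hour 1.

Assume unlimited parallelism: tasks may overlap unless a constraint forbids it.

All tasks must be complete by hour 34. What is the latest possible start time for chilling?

To finish by hour 34, packaging (duration 5) must start no later than hour 29.
Conditioning has to be done before packaging (must start by hour 29, minus 1-hour gap → hour 28). That means finishing by hour 28, i.e. starting by 28 − 9 = hour 19.
To finish by hour 34, primary fermentation (duration 4) must start no later than hour 30.
Chilling feeds primary fermentation (must start by hour 30); conditioning (must start by hour 19); packaging (must start by hour 29). Taking the minimum, chilling must finish by hour 19 and start by 19 − 7 = hour 12.

12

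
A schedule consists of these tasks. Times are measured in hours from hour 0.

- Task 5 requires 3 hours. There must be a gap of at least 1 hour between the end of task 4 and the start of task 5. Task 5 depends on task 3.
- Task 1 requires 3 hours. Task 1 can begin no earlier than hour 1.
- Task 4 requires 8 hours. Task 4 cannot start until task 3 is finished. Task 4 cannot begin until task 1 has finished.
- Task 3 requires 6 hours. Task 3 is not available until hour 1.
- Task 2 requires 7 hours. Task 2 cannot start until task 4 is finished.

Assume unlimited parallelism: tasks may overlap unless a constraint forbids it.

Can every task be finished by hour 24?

Yes

Task 3 waits on its own release at hour 1, so it starts at hour 1 and finishes at 1 + 6 = hour 7.
Task 1 cannot begin until its own release at hour 1. It runs from hour 1 to 1 + 3 = hour 4.
For task 4: task 3 (finishes hour 7); task 1 (finishes hour 4). Taking the maximum gives a start of hour 7, and it finishes at 7 + 8 = hour 15.
For task 5: task 4 (finishes hour 15, plus 1-hour gap → hour 16); task 3 (finishes hour 7). Taking the maximum gives a start of hour 16, and it finishes at 16 + 3 = hour 19.
Task 2 waits on task 4 (finishes hour 15), so it starts at hour 15 and finishes at 15 + 7 = hour 22.
Every task is finished by hour 22, which is no later than the deadline of 24, so the schedule is feasible.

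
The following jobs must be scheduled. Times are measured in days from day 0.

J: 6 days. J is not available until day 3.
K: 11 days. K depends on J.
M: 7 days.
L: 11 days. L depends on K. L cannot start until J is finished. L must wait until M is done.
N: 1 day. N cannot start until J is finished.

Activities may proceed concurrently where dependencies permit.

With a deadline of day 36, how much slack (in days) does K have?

After its own release at day 3, J can start at day 3 and finishes at day 9.
K cannot begin until J (finishes day 9). It runs from day 9 to 9 + 11 = day 20.

Working backward from the deadline:
Nothing follows L; the deadline of day 36 is its only limit. It must start by 36 − 11 = day 25.
K feeds into L (must start by day 25); so K must finish by day 25 and therefore start by day 14.
So K can start as early as day 9 and as late as day 14, giving 14 − 9 = 5 days of slack.

5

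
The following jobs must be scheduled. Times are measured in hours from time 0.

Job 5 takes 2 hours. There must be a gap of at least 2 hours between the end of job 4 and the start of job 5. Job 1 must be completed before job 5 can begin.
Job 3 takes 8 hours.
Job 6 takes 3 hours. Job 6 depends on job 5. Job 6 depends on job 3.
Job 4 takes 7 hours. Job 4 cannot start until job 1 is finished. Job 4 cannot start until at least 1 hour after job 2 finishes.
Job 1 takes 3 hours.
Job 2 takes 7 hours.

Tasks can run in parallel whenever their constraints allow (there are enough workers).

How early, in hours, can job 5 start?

Job 2 can start immediately at hour 0; it finishes at hour 7.
Job 1 has no prerequisites, so it starts at hour 0 and finishes at hour 3.
For job 4: job 1 (finishes hour 3); job 2 (finishes hour 7, plus 1-hour gap → hour 8). Taking the maximum gives a start of hour 8, and it finishes at 8 + 7 = hour 15.
Job 5 waits on job 4 (finishes hour 15, plus 2-hour gap → hour 17); job 1 (finishes hour 3). The latest of these is hour 17, which is the earliest job 5 can start.

17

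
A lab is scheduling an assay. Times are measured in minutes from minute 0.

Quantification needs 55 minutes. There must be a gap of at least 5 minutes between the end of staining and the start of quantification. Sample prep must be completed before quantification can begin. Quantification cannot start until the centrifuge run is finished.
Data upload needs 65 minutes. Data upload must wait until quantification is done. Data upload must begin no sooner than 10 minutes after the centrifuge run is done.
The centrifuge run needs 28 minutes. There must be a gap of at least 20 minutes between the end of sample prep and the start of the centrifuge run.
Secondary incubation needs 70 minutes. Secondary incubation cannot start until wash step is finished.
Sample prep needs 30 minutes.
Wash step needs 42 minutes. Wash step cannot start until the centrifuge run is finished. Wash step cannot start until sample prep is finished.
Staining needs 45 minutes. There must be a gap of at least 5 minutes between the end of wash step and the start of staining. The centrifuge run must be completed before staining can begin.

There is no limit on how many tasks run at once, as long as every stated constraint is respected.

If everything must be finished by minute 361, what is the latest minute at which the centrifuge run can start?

Nothing follows data upload; the deadline of minute 361 is its only limit. It must start by 361 − 65 = minute 296.
Quantification must finish before data upload (must start by minute 296). With a 55-minute duration, quantification must start by 296 − 55 = minute 241.
Staining must finish before quantification (must start by minute 241, minus 5-minute gap → minute 236). With a 45-minute duration, staining must start by 236 − 45 = minute 191.
Secondary incubation has no dependents, so it just needs to finish by minute 361. Starting by 361 − 70 = minute 291 achieves that.
Wash step must finish in time for staining (must start by minute 191, minus 5-minute gap → minute 186); secondary incubation (must start by minute 291). The tightest is minute 186, so wash step must start by 186 − 42 = minute 144.
The centrifuge run must finish in time for wash step (must start by minute 144); staining (must start by minute 191); quantification (must start by minute 241); data upload (must start by minute 296, minus 10-minute gap → minute 286). The tightest is minute 144, so the centrifuge run must start by 144 − 28 = minute 116.

116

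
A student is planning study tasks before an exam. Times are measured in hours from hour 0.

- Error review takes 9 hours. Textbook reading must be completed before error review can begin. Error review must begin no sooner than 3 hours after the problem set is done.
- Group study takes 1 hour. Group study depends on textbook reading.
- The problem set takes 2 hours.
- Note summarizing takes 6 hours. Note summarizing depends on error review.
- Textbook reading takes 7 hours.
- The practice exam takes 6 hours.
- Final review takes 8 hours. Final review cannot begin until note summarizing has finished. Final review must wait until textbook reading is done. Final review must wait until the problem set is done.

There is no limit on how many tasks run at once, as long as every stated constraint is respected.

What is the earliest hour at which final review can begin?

The problem set has no prerequisites, so it starts at hour 0 and finishes at hour 2.
Textbook reading can start immediately at hour 0; it finishes at hour 7.
Error review cannot start until textbook reading (finishes hour 7); the problem set (finishes hour 2, plus 3-hour gap → hour 5). The controlling bound is hour 7, so error review finishes at 7 + 9 = hour 16.
After error review (finishes hour 16), note summarizing can start at hour 16 and finishes at hour 22.
Final review waits on note summarizing (finishes hour 22); textbook reading (finishes hour 7); the problem set (finishes hour 2). The latest of these is hour 22, which is the earliest final review can start.

22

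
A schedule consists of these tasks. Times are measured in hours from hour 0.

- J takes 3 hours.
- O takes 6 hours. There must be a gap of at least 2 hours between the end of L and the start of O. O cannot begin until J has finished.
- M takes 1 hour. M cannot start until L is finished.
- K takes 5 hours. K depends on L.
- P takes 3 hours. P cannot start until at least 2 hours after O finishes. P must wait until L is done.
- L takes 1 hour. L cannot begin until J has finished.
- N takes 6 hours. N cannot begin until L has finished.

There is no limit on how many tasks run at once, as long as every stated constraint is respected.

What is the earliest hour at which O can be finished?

J can start immediately at hour 0; it finishes at hour 3.
After J (finishes hour 3), L can start at hour 3 and finishes at hour 4.
O has to wait for L (finishes hour 4, plus 2-hour gap → hour 6); J (finishes hour 3). The latest of these is hour 6, so O runs hour 6 to 6 + 6 = hour 12.

12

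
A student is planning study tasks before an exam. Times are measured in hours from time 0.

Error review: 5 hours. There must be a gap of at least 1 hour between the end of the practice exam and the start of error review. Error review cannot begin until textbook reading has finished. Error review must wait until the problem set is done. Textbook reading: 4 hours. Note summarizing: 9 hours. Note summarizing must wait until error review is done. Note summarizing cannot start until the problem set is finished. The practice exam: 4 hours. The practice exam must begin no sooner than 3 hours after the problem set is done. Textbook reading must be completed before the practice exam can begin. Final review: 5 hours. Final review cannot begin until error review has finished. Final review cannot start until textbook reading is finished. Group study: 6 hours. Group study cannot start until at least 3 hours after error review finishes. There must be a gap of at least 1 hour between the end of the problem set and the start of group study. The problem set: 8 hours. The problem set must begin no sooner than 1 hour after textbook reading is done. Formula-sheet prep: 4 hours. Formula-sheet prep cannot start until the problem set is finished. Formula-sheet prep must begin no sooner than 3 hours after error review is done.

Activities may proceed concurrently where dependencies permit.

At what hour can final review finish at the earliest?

Textbook reading can start immediately at hour 0; it finishes at hour 4.
The problem set cannot begin until textbook reading (finishes hour 4, plus 1-hour gap → hour 5). It runs from hour 5 to 5 + 8 = hour 13.
For the practice exam: the problem set (finishes hour 13, plus 3-hour gap → hour 16); textbook reading (finishes hour 4). Taking the maximum gives a start of hour 16, and it finishes at 16 + 4 = hour 20.
Error review has to wait for the practice exam (finishes hour 20, plus 1-hour gap → hour 21); textbook reading (finishes hour 4); the problem set (finishes hour 13). The latest of these is hour 21, so error review runs hour 21 to 21 + 5 = hour 26.
Final review has to wait for error review (finishes hour 26); textbook reading (finishes hour 4). The latest of these is hour 26, so final review runs hour 26 to 26 + 5 = hour 31.

31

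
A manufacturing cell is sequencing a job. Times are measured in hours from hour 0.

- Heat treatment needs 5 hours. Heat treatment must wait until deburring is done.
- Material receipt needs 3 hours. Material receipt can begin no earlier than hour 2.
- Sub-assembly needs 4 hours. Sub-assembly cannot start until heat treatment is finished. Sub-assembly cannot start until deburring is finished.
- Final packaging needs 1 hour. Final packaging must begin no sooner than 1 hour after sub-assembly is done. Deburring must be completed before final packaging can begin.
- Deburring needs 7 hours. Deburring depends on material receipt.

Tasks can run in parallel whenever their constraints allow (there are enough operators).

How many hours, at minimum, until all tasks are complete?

23

Material receipt cannot begin until its own release at hour 2. It runs from hour 2 to 2 + 3 = hour 5.
Deburring waits on material receipt (finishes hour 5), so it starts at hour 5 and finishes at 5 + 7 = hour 12.
After deburring (finishes hour 12), heat treatment can start at hour 12 and finishes at hour 17.
Sub-assembly has to wait for heat treatment (finishes hour 17); deburring (finishes hour 12). The latest of these is hour 17, so sub-assembly runs hour 17 to 17 + 4 = hour 21.
Final packaging needs all of sub-assembly (finishes hour 21, plus 1-hour gap → hour 22); deburring (finishes hour 12). That puts its earliest start at hour 22; it finishes at 22 + 1 = hour 23.
All tasks are finished once the last one completes. Finish times: Material receipt at 5, Deburring at 12, Heat treatment at 17, Sub-assembly at 21, Final packaging at 23. The latest is hour 23.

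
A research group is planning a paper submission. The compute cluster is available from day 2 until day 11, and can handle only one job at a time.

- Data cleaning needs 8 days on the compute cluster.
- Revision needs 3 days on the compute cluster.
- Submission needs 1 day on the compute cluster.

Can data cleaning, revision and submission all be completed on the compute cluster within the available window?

No

The compute cluster window is 11 − 2 = 9 days.
Running back to back, the jobs need 8 + 3 + 1 = 12 days on the compute cluster.
Since 12 > 9, they cannot all fit.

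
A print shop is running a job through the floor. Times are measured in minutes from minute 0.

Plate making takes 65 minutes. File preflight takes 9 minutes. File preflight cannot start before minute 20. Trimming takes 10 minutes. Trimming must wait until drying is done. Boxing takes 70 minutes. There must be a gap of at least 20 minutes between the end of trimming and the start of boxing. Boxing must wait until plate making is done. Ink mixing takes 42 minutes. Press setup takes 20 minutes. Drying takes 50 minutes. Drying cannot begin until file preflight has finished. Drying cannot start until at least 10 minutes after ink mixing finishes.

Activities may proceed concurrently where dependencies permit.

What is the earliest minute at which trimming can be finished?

Ink mixing has no prerequisites, so it starts at minute 0 and finishes at minute 42.
After its own release at minute 20, file preflight can start at minute 20 and finishes at minute 29.
Drying needs all of file preflight (finishes minute 29); ink mixing (finishes minute 42, plus 10-minute gap → minute 52). That puts its earliest start at minute 52; it finishes at 52 + 50 = minute 102.
After drying (finishes minute 102), trimming can start at minute 102 and finishes at minute 112.

112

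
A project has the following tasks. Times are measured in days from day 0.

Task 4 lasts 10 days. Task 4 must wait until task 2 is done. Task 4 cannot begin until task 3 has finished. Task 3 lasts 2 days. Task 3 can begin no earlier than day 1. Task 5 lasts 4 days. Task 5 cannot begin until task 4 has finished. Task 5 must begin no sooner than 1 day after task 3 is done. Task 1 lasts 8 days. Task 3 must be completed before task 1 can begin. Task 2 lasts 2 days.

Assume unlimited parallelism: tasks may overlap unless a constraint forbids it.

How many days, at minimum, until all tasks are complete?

Task 3 cannot begin until its own release at day 1. It runs from day 1 to 1 + 2 = day 3.
Task 1 cannot begin until task 3 (finishes day 3). It runs from day 3 to 3 + 8 = day 11.
Task 2 can start immediately at day 0; it finishes at day 2.
Task 4 needs all of task 2 (finishes day 2); task 3 (finishes day 3). That puts its earliest start at day 3; it finishes at 3 + 10 = day 13.
For task 5: task 4 (finishes day 13); task 3 (finishes day 3, plus 1-day gap → day 4). Taking the maximum gives a start of day 13, and it finishes at 13 + 4 = day 17.
All tasks are finished once the last one completes. Finish times: Task 1 at 11, Task 2 at 2, Task 3 at 3, Task 4 at 13, Task 5 at 17. The latest is day 17.

17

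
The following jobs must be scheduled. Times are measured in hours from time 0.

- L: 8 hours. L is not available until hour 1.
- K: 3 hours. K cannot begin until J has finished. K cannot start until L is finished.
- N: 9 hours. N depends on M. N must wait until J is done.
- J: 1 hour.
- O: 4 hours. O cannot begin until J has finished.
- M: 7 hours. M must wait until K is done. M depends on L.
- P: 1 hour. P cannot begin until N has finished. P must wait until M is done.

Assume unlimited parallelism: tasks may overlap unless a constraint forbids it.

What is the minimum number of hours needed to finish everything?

L cannot begin until its own release at hour 1. It runs from hour 1 to 1 + 8 = hour 9.
Nothing blocks J, so it runs from hour 0 to hour 1.
O cannot begin until J (finishes hour 1). It runs from hour 1 to 1 + 4 = hour 5.
For K: J (finishes hour 1); L (finishes hour 9). Taking the maximum gives a start of hour 9, and it finishes at 9 + 3 = hour 12.
M has to wait for K (finishes hour 12); L (finishes hour 9). The latest of these is hour 12, so M runs hour 12 to 12 + 7 = hour 19.
For N: M (finishes hour 19); J (finishes hour 1). Taking the maximum gives a start of hour 19, and it finishes at 19 + 9 = hour 28.
P cannot start until N (finishes hour 28); M (finishes hour 19). The controlling bound is hour 28, so P finishes at 28 + 1 = hour 29.
All tasks are finished once the last one completes. Finish times: J at 1, K at 12, L at 9, M at 19, N at 28, O at 5, P at 29. The latest is hour 29.

29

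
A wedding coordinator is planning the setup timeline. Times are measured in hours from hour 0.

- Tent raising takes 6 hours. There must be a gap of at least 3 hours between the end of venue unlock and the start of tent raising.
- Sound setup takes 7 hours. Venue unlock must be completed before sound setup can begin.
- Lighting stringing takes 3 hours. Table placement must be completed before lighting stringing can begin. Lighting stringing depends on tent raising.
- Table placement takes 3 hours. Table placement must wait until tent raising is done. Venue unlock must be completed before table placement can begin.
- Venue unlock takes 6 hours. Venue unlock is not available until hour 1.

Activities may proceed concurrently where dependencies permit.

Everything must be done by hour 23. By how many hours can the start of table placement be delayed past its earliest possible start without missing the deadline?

1

Venue unlock cannot begin until its own release at hour 1. It runs from hour 1 to 1 + 6 = hour 7.
Tent raising cannot begin until venue unlock (finishes hour 7, plus 3-hour gap → hour 10). It runs from hour 10 to 10 + 6 = hour 16.
For table placement: tent raising (finishes hour 16); venue unlock (finishes hour 7). Taking the maximum gives a start of hour 16, and it finishes at 16 + 3 = hour 19.

Working backward from the deadline:
Nothing follows lighting stringing; the deadline of hour 23 is its only limit. It must start by 23 − 3 = hour 20.
Since lighting stringing (must start by hour 20) depends on it, table placement must finish by hour 20. Backing off its 3-hour duration gives a latest start of hour 17.
So table placement can start as early as hour 16 and as late as hour 17, giving 17 − 16 = 1 hour of slack.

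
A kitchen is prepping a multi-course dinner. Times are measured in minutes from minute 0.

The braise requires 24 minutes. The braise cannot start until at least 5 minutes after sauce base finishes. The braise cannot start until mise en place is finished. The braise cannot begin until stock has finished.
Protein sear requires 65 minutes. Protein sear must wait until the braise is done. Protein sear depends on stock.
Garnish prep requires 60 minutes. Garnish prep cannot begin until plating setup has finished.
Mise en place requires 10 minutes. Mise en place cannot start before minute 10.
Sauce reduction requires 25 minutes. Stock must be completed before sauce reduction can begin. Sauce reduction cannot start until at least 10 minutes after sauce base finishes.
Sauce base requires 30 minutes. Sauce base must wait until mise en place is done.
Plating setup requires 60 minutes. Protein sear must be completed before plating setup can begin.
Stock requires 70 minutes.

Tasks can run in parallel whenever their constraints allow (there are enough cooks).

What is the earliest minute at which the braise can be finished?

Stock can start immediately at minute 0; it finishes at minute 70.
Mise en place waits on its own release at minute 10, so it starts at minute 10 and finishes at 10 + 10 = minute 20.
Sauce base waits on mise en place (finishes minute 20), so it starts at minute 20 and finishes at 20 + 30 = minute 50.
The braise has to wait for sauce base (finishes minute 50, plus 5-minute gap → minute 55); mise en place (finishes minute 20); stock (finishes minute 70). The latest of these is minute 70, so the braise runs minute 70 to 70 + 24 = minute 94.

94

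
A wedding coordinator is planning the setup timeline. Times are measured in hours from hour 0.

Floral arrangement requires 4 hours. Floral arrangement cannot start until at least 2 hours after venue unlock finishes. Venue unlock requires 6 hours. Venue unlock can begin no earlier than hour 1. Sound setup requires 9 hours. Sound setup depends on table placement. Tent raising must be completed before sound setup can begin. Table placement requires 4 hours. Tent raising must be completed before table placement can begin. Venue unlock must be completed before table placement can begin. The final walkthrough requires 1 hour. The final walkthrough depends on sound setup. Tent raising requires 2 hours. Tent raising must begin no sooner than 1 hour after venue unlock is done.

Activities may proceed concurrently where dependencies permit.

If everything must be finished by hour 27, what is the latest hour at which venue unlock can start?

4

The final walkthrough has no dependents, so it just needs to finish by hour 27. Starting by 27 − 1 = hour 26 achieves that.
Sound setup has to be done before the final walkthrough (must start by hour 26). That means finishing by hour 26, i.e. starting by 26 − 9 = hour 17.
Since sound setup (must start by hour 17) depends on it, table placement must finish by hour 17. Backing off its 4-hour duration gives a latest start of hour 13.
Tent raising must finish in time for table placement (must start by hour 13); sound setup (must start by hour 17). The tightest is hour 13, so tent raising must start by 13 − 2 = hour 11.
Nothing follows floral arrangement; the deadline of hour 27 is its only limit. It must start by 27 − 4 = hour 23.
Venue unlock feeds tent raising (must start by hour 11, minus 1-hour gap → hour 10); table placement (must start by hour 13); floral arrangement (must start by hour 23, minus 2-hour gap → hour 21). Taking the minimum, venue unlock must finish by hour 10 and start by 10 − 6 = hour 4.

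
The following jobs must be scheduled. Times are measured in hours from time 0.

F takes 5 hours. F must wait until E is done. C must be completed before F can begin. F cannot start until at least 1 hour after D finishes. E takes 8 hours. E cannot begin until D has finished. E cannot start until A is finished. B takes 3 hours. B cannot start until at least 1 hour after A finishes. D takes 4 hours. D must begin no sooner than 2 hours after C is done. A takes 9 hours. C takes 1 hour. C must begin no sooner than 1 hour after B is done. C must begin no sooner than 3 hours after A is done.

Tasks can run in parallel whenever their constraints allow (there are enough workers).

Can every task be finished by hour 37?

Yes

A can start immediately at hour 0; it finishes at hour 9.
After A (finishes hour 9, plus 1-hour gap → hour 10), B can start at hour 10 and finishes at hour 13.
For C: B (finishes hour 13, plus 1-hour gap → hour 14); A (finishes hour 9, plus 3-hour gap → hour 12). Taking the maximum gives a start of hour 14, and it finishes at 14 + 1 = hour 15.
D waits on C (finishes hour 15, plus 2-hour gap → hour 17), so it starts at hour 17 and finishes at 17 + 4 = hour 21.
E needs all of D (finishes hour 21); A (finishes hour 9). That puts its earliest start at hour 21; it finishes at 21 + 8 = hour 29.
F needs all of E (finishes hour 29); C (finishes hour 15); D (finishes hour 21, plus 1-hour gap → hour 22). That puts its earliest start at hour 29; it finishes at 29 + 5 = hour 34.
Every task is finished by hour 34, which is no later than the deadline of 37, so the schedule is feasible.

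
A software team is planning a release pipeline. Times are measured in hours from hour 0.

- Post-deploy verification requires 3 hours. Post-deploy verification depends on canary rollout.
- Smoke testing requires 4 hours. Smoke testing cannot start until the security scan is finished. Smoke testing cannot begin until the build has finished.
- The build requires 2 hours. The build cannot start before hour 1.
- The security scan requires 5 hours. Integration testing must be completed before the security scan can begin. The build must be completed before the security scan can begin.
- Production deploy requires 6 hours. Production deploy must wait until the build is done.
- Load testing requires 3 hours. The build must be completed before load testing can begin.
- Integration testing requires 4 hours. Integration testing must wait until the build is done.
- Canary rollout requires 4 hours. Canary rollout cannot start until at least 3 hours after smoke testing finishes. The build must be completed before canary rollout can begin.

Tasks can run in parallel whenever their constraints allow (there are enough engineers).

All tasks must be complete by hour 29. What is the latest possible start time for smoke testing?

Post-deploy verification must finish by hour 29; it takes 3 hours, so it must start by 29 − 3 = hour 26.
Canary rollout must finish before post-deploy verification (must start by hour 26). With a 4-hour duration, canary rollout must start by 26 − 4 = hour 22.
Smoke testing has to be done before canary rollout (must start by hour 22, minus 3-hour gap → hour 19). That means finishing by hour 19, i.e. starting by 19 − 4 = hour 15.

15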